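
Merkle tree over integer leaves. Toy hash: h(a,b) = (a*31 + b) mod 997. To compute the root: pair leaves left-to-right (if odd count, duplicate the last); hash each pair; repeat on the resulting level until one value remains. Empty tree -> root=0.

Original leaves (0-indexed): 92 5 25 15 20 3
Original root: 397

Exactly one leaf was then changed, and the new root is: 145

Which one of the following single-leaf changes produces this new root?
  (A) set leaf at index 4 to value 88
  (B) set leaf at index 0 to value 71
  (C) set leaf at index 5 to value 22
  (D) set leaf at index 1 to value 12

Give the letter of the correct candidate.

Original leaves: [92, 5, 25, 15, 20, 3]
Target new root: 145
Try each candidate change and compute the resulting root:
Candidate A: set leaf[4] = 88 -> leaves = [92, 5, 25, 15, 88, 3]
  L0: [92, 5, 25, 15, 88, 3]
  L1: h(92,5)=(92*31+5)%997=863 h(25,15)=(25*31+15)%997=790 h(88,3)=(88*31+3)%997=737 -> [863, 790, 737]
  L2: h(863,790)=(863*31+790)%997=624 h(737,737)=(737*31+737)%997=653 -> [624, 653]
  L3: h(624,653)=(624*31+653)%997=57 -> [57]
  root = 57 != target 145
Candidate B: set leaf[0] = 71 -> leaves = [71, 5, 25, 15, 20, 3]
  L0: [71, 5, 25, 15, 20, 3]
  L1: h(71,5)=(71*31+5)%997=212 h(25,15)=(25*31+15)%997=790 h(20,3)=(20*31+3)%997=623 -> [212, 790, 623]
  L2: h(212,790)=(212*31+790)%997=383 h(623,623)=(623*31+623)%997=993 -> [383, 993]
  L3: h(383,993)=(383*31+993)%997=902 -> [902]
  root = 902 != target 145
Candidate C: set leaf[5] = 22 -> leaves = [92, 5, 25, 15, 20, 22]
  L0: [92, 5, 25, 15, 20, 22]
  L1: h(92,5)=(92*31+5)%997=863 h(25,15)=(25*31+15)%997=790 h(20,22)=(20*31+22)%997=642 -> [863, 790, 642]
  L2: h(863,790)=(863*31+790)%997=624 h(642,642)=(642*31+642)%997=604 -> [624, 604]
  L3: h(624,604)=(624*31+604)%997=8 -> [8]
  root = 8 != target 145
Candidate D: set leaf[1] = 12 -> leaves = [92, 12, 25, 15, 20, 3]
  L0: [92, 12, 25, 15, 20, 3]
  L1: h(92,12)=(92*31+12)%997=870 h(25,15)=(25*31+15)%997=790 h(20,3)=(20*31+3)%997=623 -> [870, 790, 623]
  L2: h(870,790)=(870*31+790)%997=841 h(623,623)=(623*31+623)%997=993 -> [841, 993]
  L3: h(841,993)=(841*31+993)%997=145 -> [145]
  root = 145 == target 145  ** MATCH **
Candidate D produces the target root.

Answer: D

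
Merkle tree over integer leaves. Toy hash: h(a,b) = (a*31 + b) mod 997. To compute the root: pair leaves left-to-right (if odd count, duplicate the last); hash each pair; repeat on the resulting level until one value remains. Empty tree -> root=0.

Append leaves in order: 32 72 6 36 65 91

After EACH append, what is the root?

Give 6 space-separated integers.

After append 32 (leaves=[32]):
  L0: [32]
  root=32
After append 72 (leaves=[32, 72]):
  L0: [32, 72]
  L1: h(32,72)=(32*31+72)%997=67 -> [67]
  root=67
After append 6 (leaves=[32, 72, 6]):
  L0: [32, 72, 6]
  L1: h(32,72)=(32*31+72)%997=67 h(6,6)=(6*31+6)%997=192 -> [67, 192]
  L2: h(67,192)=(67*31+192)%997=275 -> [275]
  root=275
After append 36 (leaves=[32, 72, 6, 36]):
  L0: [32, 72, 6, 36]
  L1: h(32,72)=(32*31+72)%997=67 h(6,36)=(6*31+36)%997=222 -> [67, 222]
  L2: h(67,222)=(67*31+222)%997=305 -> [305]
  root=305
After append 65 (leaves=[32, 72, 6, 36, 65]):
  L0: [32, 72, 6, 36, 65]
  L1: h(32,72)=(32*31+72)%997=67 h(6,36)=(6*31+36)%997=222 h(65,65)=(65*31+65)%997=86 -> [67, 222, 86]
  L2: h(67,222)=(67*31+222)%997=305 h(86,86)=(86*31+86)%997=758 -> [305, 758]
  L3: h(305,758)=(305*31+758)%997=243 -> [243]
  root=243
After append 91 (leaves=[32, 72, 6, 36, 65, 91]):
  L0: [32, 72, 6, 36, 65, 91]
  L1: h(32,72)=(32*31+72)%997=67 h(6,36)=(6*31+36)%997=222 h(65,91)=(65*31+91)%997=112 -> [67, 222, 112]
  L2: h(67,222)=(67*31+222)%997=305 h(112,112)=(112*31+112)%997=593 -> [305, 593]
  L3: h(305,593)=(305*31+593)%997=78 -> [78]
  root=78

Answer: 32 67 275 305 243 78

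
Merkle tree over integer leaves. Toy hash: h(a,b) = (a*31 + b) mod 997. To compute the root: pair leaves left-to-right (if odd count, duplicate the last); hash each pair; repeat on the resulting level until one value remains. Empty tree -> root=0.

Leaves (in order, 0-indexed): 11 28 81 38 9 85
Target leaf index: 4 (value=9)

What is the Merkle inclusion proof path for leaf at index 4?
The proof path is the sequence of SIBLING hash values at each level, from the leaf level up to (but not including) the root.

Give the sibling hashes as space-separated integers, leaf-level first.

Answer: 85 364 30

Derivation:
L0 (leaves): [11, 28, 81, 38, 9, 85], target index=4
L1: h(11,28)=(11*31+28)%997=369 [pair 0] h(81,38)=(81*31+38)%997=555 [pair 1] h(9,85)=(9*31+85)%997=364 [pair 2] -> [369, 555, 364]
  Sibling for proof at L0: 85
L2: h(369,555)=(369*31+555)%997=30 [pair 0] h(364,364)=(364*31+364)%997=681 [pair 1] -> [30, 681]
  Sibling for proof at L1: 364
L3: h(30,681)=(30*31+681)%997=614 [pair 0] -> [614]
  Sibling for proof at L2: 30
Root: 614
Proof path (sibling hashes from leaf to root): [85, 364, 30]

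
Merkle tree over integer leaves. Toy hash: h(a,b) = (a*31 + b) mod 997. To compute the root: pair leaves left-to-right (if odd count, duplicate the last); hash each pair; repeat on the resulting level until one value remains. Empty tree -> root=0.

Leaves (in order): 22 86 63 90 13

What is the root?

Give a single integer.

L0: [22, 86, 63, 90, 13]
L1: h(22,86)=(22*31+86)%997=768 h(63,90)=(63*31+90)%997=49 h(13,13)=(13*31+13)%997=416 -> [768, 49, 416]
L2: h(768,49)=(768*31+49)%997=926 h(416,416)=(416*31+416)%997=351 -> [926, 351]
L3: h(926,351)=(926*31+351)%997=144 -> [144]

Answer: 144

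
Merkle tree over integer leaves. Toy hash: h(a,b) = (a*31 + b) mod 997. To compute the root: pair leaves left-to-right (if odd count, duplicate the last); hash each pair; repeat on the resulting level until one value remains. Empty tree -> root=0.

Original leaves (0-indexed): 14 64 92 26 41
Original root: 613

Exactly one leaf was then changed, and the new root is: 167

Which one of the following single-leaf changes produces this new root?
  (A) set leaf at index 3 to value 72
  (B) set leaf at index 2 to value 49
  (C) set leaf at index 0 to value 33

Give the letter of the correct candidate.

Original leaves: [14, 64, 92, 26, 41]
Target new root: 167
Try each candidate change and compute the resulting root:
Candidate A: set leaf[3] = 72 -> leaves = [14, 64, 92, 72, 41]
  L0: [14, 64, 92, 72, 41]
  L1: h(14,64)=(14*31+64)%997=498 h(92,72)=(92*31+72)%997=930 h(41,41)=(41*31+41)%997=315 -> [498, 930, 315]
  L2: h(498,930)=(498*31+930)%997=416 h(315,315)=(315*31+315)%997=110 -> [416, 110]
  L3: h(416,110)=(416*31+110)%997=45 -> [45]
  root = 45 != target 167
Candidate B: set leaf[2] = 49 -> leaves = [14, 64, 49, 26, 41]
  L0: [14, 64, 49, 26, 41]
  L1: h(14,64)=(14*31+64)%997=498 h(49,26)=(49*31+26)%997=548 h(41,41)=(41*31+41)%997=315 -> [498, 548, 315]
  L2: h(498,548)=(498*31+548)%997=34 h(315,315)=(315*31+315)%997=110 -> [34, 110]
  L3: h(34,110)=(34*31+110)%997=167 -> [167]
  root = 167 == target 167  ** MATCH **
Candidate C: set leaf[0] = 33 -> leaves = [33, 64, 92, 26, 41]
  L0: [33, 64, 92, 26, 41]
  L1: h(33,64)=(33*31+64)%997=90 h(92,26)=(92*31+26)%997=884 h(41,41)=(41*31+41)%997=315 -> [90, 884, 315]
  L2: h(90,884)=(90*31+884)%997=683 h(315,315)=(315*31+315)%997=110 -> [683, 110]
  L3: h(683,110)=(683*31+110)%997=346 -> [346]
  root = 346 != target 167
Candidate B produces the target root.

Answer: B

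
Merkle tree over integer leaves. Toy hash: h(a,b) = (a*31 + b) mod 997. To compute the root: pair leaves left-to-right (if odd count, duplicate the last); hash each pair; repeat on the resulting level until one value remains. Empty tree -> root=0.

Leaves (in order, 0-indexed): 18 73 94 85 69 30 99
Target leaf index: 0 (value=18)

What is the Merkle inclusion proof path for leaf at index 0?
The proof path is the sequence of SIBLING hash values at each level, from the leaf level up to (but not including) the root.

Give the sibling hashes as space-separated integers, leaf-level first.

L0 (leaves): [18, 73, 94, 85, 69, 30, 99], target index=0
L1: h(18,73)=(18*31+73)%997=631 [pair 0] h(94,85)=(94*31+85)%997=8 [pair 1] h(69,30)=(69*31+30)%997=175 [pair 2] h(99,99)=(99*31+99)%997=177 [pair 3] -> [631, 8, 175, 177]
  Sibling for proof at L0: 73
L2: h(631,8)=(631*31+8)%997=626 [pair 0] h(175,177)=(175*31+177)%997=617 [pair 1] -> [626, 617]
  Sibling for proof at L1: 8
L3: h(626,617)=(626*31+617)%997=83 [pair 0] -> [83]
  Sibling for proof at L2: 617
Root: 83
Proof path (sibling hashes from leaf to root): [73, 8, 617]

Answer: 73 8 617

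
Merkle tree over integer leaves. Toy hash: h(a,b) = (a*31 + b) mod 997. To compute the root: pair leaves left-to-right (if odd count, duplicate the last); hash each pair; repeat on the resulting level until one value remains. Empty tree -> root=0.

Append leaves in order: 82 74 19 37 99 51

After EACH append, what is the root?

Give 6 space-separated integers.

After append 82 (leaves=[82]):
  L0: [82]
  root=82
After append 74 (leaves=[82, 74]):
  L0: [82, 74]
  L1: h(82,74)=(82*31+74)%997=622 -> [622]
  root=622
After append 19 (leaves=[82, 74, 19]):
  L0: [82, 74, 19]
  L1: h(82,74)=(82*31+74)%997=622 h(19,19)=(19*31+19)%997=608 -> [622, 608]
  L2: h(622,608)=(622*31+608)%997=947 -> [947]
  root=947
After append 37 (leaves=[82, 74, 19, 37]):
  L0: [82, 74, 19, 37]
  L1: h(82,74)=(82*31+74)%997=622 h(19,37)=(19*31+37)%997=626 -> [622, 626]
  L2: h(622,626)=(622*31+626)%997=965 -> [965]
  root=965
After append 99 (leaves=[82, 74, 19, 37, 99]):
  L0: [82, 74, 19, 37, 99]
  L1: h(82,74)=(82*31+74)%997=622 h(19,37)=(19*31+37)%997=626 h(99,99)=(99*31+99)%997=177 -> [622, 626, 177]
  L2: h(622,626)=(622*31+626)%997=965 h(177,177)=(177*31+177)%997=679 -> [965, 679]
  L3: h(965,679)=(965*31+679)%997=684 -> [684]
  root=684
After append 51 (leaves=[82, 74, 19, 37, 99, 51]):
  L0: [82, 74, 19, 37, 99, 51]
  L1: h(82,74)=(82*31+74)%997=622 h(19,37)=(19*31+37)%997=626 h(99,51)=(99*31+51)%997=129 -> [622, 626, 129]
  L2: h(622,626)=(622*31+626)%997=965 h(129,129)=(129*31+129)%997=140 -> [965, 140]
  L3: h(965,140)=(965*31+140)%997=145 -> [145]
  root=145

Answer: 82 622 947 965 684 145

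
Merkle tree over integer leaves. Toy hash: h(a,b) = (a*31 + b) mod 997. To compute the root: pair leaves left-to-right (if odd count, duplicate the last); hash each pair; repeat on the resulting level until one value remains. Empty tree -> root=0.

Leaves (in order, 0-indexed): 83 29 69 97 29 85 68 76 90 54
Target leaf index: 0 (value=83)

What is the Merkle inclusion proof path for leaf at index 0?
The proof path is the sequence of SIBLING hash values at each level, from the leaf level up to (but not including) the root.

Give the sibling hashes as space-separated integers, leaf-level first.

L0 (leaves): [83, 29, 69, 97, 29, 85, 68, 76, 90, 54], target index=0
L1: h(83,29)=(83*31+29)%997=608 [pair 0] h(69,97)=(69*31+97)%997=242 [pair 1] h(29,85)=(29*31+85)%997=984 [pair 2] h(68,76)=(68*31+76)%997=190 [pair 3] h(90,54)=(90*31+54)%997=850 [pair 4] -> [608, 242, 984, 190, 850]
  Sibling for proof at L0: 29
L2: h(608,242)=(608*31+242)%997=147 [pair 0] h(984,190)=(984*31+190)%997=784 [pair 1] h(850,850)=(850*31+850)%997=281 [pair 2] -> [147, 784, 281]
  Sibling for proof at L1: 242
L3: h(147,784)=(147*31+784)%997=356 [pair 0] h(281,281)=(281*31+281)%997=19 [pair 1] -> [356, 19]
  Sibling for proof at L2: 784
L4: h(356,19)=(356*31+19)%997=88 [pair 0] -> [88]
  Sibling for proof at L3: 19
Root: 88
Proof path (sibling hashes from leaf to root): [29, 242, 784, 19]

Answer: 29 242 784 19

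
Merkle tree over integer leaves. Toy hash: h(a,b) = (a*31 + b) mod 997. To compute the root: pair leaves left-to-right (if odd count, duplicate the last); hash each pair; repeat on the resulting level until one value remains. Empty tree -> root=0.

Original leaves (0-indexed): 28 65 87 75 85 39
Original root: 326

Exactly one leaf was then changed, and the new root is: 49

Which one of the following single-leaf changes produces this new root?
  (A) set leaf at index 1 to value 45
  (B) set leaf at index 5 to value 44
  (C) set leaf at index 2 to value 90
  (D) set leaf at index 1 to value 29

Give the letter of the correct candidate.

Answer: A

Derivation:
Original leaves: [28, 65, 87, 75, 85, 39]
Target new root: 49
Try each candidate change and compute the resulting root:
Candidate A: set leaf[1] = 45 -> leaves = [28, 45, 87, 75, 85, 39]
  L0: [28, 45, 87, 75, 85, 39]
  L1: h(28,45)=(28*31+45)%997=913 h(87,75)=(87*31+75)%997=778 h(85,39)=(85*31+39)%997=680 -> [913, 778, 680]
  L2: h(913,778)=(913*31+778)%997=168 h(680,680)=(680*31+680)%997=823 -> [168, 823]
  L3: h(168,823)=(168*31+823)%997=49 -> [49]
  root = 49 == target 49  ** MATCH **
Candidate B: set leaf[5] = 44 -> leaves = [28, 65, 87, 75, 85, 44]
  L0: [28, 65, 87, 75, 85, 44]
  L1: h(28,65)=(28*31+65)%997=933 h(87,75)=(87*31+75)%997=778 h(85,44)=(85*31+44)%997=685 -> [933, 778, 685]
  L2: h(933,778)=(933*31+778)%997=788 h(685,685)=(685*31+685)%997=983 -> [788, 983]
  L3: h(788,983)=(788*31+983)%997=486 -> [486]
  root = 486 != target 49
Candidate C: set leaf[2] = 90 -> leaves = [28, 65, 90, 75, 85, 39]
  L0: [28, 65, 90, 75, 85, 39]
  L1: h(28,65)=(28*31+65)%997=933 h(90,75)=(90*31+75)%997=871 h(85,39)=(85*31+39)%997=680 -> [933, 871, 680]
  L2: h(933,871)=(933*31+871)%997=881 h(680,680)=(680*31+680)%997=823 -> [881, 823]
  L3: h(881,823)=(881*31+823)%997=218 -> [218]
  root = 218 != target 49
Candidate D: set leaf[1] = 29 -> leaves = [28, 29, 87, 75, 85, 39]
  L0: [28, 29, 87, 75, 85, 39]
  L1: h(28,29)=(28*31+29)%997=897 h(87,75)=(87*31+75)%997=778 h(85,39)=(85*31+39)%997=680 -> [897, 778, 680]
  L2: h(897,778)=(897*31+778)%997=669 h(680,680)=(680*31+680)%997=823 -> [669, 823]
  L3: h(669,823)=(669*31+823)%997=625 -> [625]
  root = 625 != target 49
Candidate A produces the target root.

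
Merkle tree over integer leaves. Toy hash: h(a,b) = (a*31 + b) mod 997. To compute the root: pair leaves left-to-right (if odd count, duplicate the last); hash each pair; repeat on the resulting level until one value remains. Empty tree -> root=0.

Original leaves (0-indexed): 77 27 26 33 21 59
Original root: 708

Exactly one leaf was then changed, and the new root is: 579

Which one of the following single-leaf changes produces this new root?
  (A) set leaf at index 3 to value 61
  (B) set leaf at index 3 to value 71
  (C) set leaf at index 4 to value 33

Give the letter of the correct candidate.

Answer: A

Derivation:
Original leaves: [77, 27, 26, 33, 21, 59]
Target new root: 579
Try each candidate change and compute the resulting root:
Candidate A: set leaf[3] = 61 -> leaves = [77, 27, 26, 61, 21, 59]
  L0: [77, 27, 26, 61, 21, 59]
  L1: h(77,27)=(77*31+27)%997=420 h(26,61)=(26*31+61)%997=867 h(21,59)=(21*31+59)%997=710 -> [420, 867, 710]
  L2: h(420,867)=(420*31+867)%997=926 h(710,710)=(710*31+710)%997=786 -> [926, 786]
  L3: h(926,786)=(926*31+786)%997=579 -> [579]
  root = 579 == target 579  ** MATCH **
Candidate B: set leaf[3] = 71 -> leaves = [77, 27, 26, 71, 21, 59]
  L0: [77, 27, 26, 71, 21, 59]
  L1: h(77,27)=(77*31+27)%997=420 h(26,71)=(26*31+71)%997=877 h(21,59)=(21*31+59)%997=710 -> [420, 877, 710]
  L2: h(420,877)=(420*31+877)%997=936 h(710,710)=(710*31+710)%997=786 -> [936, 786]
  L3: h(936,786)=(936*31+786)%997=889 -> [889]
  root = 889 != target 579
Candidate C: set leaf[4] = 33 -> leaves = [77, 27, 26, 33, 33, 59]
  L0: [77, 27, 26, 33, 33, 59]
  L1: h(77,27)=(77*31+27)%997=420 h(26,33)=(26*31+33)%997=839 h(33,59)=(33*31+59)%997=85 -> [420, 839, 85]
  L2: h(420,839)=(420*31+839)%997=898 h(85,85)=(85*31+85)%997=726 -> [898, 726]
  L3: h(898,726)=(898*31+726)%997=648 -> [648]
  root = 648 != target 579
Candidate A produces the target root.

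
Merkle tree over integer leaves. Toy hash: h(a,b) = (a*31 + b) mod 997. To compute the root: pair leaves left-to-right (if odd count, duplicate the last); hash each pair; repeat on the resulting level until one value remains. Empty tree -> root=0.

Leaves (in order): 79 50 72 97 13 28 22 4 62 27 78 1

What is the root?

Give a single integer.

L0: [79, 50, 72, 97, 13, 28, 22, 4, 62, 27, 78, 1]
L1: h(79,50)=(79*31+50)%997=505 h(72,97)=(72*31+97)%997=335 h(13,28)=(13*31+28)%997=431 h(22,4)=(22*31+4)%997=686 h(62,27)=(62*31+27)%997=952 h(78,1)=(78*31+1)%997=425 -> [505, 335, 431, 686, 952, 425]
L2: h(505,335)=(505*31+335)%997=38 h(431,686)=(431*31+686)%997=89 h(952,425)=(952*31+425)%997=27 -> [38, 89, 27]
L3: h(38,89)=(38*31+89)%997=270 h(27,27)=(27*31+27)%997=864 -> [270, 864]
L4: h(270,864)=(270*31+864)%997=261 -> [261]

Answer: 261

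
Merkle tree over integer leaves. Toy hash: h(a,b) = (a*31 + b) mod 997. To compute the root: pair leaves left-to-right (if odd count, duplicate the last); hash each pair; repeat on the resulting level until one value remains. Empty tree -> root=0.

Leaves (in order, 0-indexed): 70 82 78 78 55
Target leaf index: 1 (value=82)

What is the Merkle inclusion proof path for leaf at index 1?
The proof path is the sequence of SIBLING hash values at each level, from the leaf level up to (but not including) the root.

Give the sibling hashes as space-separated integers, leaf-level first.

Answer: 70 502 488

Derivation:
L0 (leaves): [70, 82, 78, 78, 55], target index=1
L1: h(70,82)=(70*31+82)%997=258 [pair 0] h(78,78)=(78*31+78)%997=502 [pair 1] h(55,55)=(55*31+55)%997=763 [pair 2] -> [258, 502, 763]
  Sibling for proof at L0: 70
L2: h(258,502)=(258*31+502)%997=524 [pair 0] h(763,763)=(763*31+763)%997=488 [pair 1] -> [524, 488]
  Sibling for proof at L1: 502
L3: h(524,488)=(524*31+488)%997=780 [pair 0] -> [780]
  Sibling for proof at L2: 488
Root: 780
Proof path (sibling hashes from leaf to root): [70, 502, 488]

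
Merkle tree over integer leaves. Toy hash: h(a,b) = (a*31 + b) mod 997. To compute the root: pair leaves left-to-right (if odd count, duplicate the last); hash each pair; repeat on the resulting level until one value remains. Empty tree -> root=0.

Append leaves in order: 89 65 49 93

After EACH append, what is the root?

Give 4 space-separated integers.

Answer: 89 830 379 423

Derivation:
After append 89 (leaves=[89]):
  L0: [89]
  root=89
After append 65 (leaves=[89, 65]):
  L0: [89, 65]
  L1: h(89,65)=(89*31+65)%997=830 -> [830]
  root=830
After append 49 (leaves=[89, 65, 49]):
  L0: [89, 65, 49]
  L1: h(89,65)=(89*31+65)%997=830 h(49,49)=(49*31+49)%997=571 -> [830, 571]
  L2: h(830,571)=(830*31+571)%997=379 -> [379]
  root=379
After append 93 (leaves=[89, 65, 49, 93]):
  L0: [89, 65, 49, 93]
  L1: h(89,65)=(89*31+65)%997=830 h(49,93)=(49*31+93)%997=615 -> [830, 615]
  L2: h(830,615)=(830*31+615)%997=423 -> [423]
  root=423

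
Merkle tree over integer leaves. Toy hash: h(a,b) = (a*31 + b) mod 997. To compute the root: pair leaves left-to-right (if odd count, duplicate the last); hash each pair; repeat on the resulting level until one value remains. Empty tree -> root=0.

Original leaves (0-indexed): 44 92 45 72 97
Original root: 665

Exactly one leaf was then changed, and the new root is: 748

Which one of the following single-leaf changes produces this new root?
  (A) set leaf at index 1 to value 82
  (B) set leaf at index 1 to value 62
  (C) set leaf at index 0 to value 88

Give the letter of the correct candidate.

Answer: B

Derivation:
Original leaves: [44, 92, 45, 72, 97]
Target new root: 748
Try each candidate change and compute the resulting root:
Candidate A: set leaf[1] = 82 -> leaves = [44, 82, 45, 72, 97]
  L0: [44, 82, 45, 72, 97]
  L1: h(44,82)=(44*31+82)%997=449 h(45,72)=(45*31+72)%997=470 h(97,97)=(97*31+97)%997=113 -> [449, 470, 113]
  L2: h(449,470)=(449*31+470)%997=431 h(113,113)=(113*31+113)%997=625 -> [431, 625]
  L3: h(431,625)=(431*31+625)%997=28 -> [28]
  root = 28 != target 748
Candidate B: set leaf[1] = 62 -> leaves = [44, 62, 45, 72, 97]
  L0: [44, 62, 45, 72, 97]
  L1: h(44,62)=(44*31+62)%997=429 h(45,72)=(45*31+72)%997=470 h(97,97)=(97*31+97)%997=113 -> [429, 470, 113]
  L2: h(429,470)=(429*31+470)%997=808 h(113,113)=(113*31+113)%997=625 -> [808, 625]
  L3: h(808,625)=(808*31+625)%997=748 -> [748]
  root = 748 == target 748  ** MATCH **
Candidate C: set leaf[0] = 88 -> leaves = [88, 92, 45, 72, 97]
  L0: [88, 92, 45, 72, 97]
  L1: h(88,92)=(88*31+92)%997=826 h(45,72)=(45*31+72)%997=470 h(97,97)=(97*31+97)%997=113 -> [826, 470, 113]
  L2: h(826,470)=(826*31+470)%997=154 h(113,113)=(113*31+113)%997=625 -> [154, 625]
  L3: h(154,625)=(154*31+625)%997=414 -> [414]
  root = 414 != target 748
Candidate B produces the target root.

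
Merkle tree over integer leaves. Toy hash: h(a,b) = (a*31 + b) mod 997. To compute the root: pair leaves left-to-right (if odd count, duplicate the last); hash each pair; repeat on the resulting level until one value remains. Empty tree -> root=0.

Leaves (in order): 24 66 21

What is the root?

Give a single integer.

L0: [24, 66, 21]
L1: h(24,66)=(24*31+66)%997=810 h(21,21)=(21*31+21)%997=672 -> [810, 672]
L2: h(810,672)=(810*31+672)%997=857 -> [857]

Answer: 857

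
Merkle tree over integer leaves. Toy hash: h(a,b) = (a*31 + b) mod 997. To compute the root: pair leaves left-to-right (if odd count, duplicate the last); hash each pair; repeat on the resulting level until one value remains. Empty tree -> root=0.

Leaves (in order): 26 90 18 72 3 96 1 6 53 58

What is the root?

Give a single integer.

L0: [26, 90, 18, 72, 3, 96, 1, 6, 53, 58]
L1: h(26,90)=(26*31+90)%997=896 h(18,72)=(18*31+72)%997=630 h(3,96)=(3*31+96)%997=189 h(1,6)=(1*31+6)%997=37 h(53,58)=(53*31+58)%997=704 -> [896, 630, 189, 37, 704]
L2: h(896,630)=(896*31+630)%997=490 h(189,37)=(189*31+37)%997=911 h(704,704)=(704*31+704)%997=594 -> [490, 911, 594]
L3: h(490,911)=(490*31+911)%997=149 h(594,594)=(594*31+594)%997=65 -> [149, 65]
L4: h(149,65)=(149*31+65)%997=696 -> [696]

Answer: 696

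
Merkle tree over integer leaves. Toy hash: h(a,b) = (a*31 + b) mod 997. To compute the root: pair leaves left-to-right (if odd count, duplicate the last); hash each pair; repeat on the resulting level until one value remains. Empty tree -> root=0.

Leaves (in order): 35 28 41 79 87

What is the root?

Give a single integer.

Answer: 143

Derivation:
L0: [35, 28, 41, 79, 87]
L1: h(35,28)=(35*31+28)%997=116 h(41,79)=(41*31+79)%997=353 h(87,87)=(87*31+87)%997=790 -> [116, 353, 790]
L2: h(116,353)=(116*31+353)%997=958 h(790,790)=(790*31+790)%997=355 -> [958, 355]
L3: h(958,355)=(958*31+355)%997=143 -> [143]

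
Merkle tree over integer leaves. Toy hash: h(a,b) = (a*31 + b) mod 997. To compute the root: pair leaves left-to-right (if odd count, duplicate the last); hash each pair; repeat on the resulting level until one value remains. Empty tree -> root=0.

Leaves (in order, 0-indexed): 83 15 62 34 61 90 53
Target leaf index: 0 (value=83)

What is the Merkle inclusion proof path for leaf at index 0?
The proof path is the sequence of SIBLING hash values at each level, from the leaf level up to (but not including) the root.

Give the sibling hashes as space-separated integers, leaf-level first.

Answer: 15 959 296

Derivation:
L0 (leaves): [83, 15, 62, 34, 61, 90, 53], target index=0
L1: h(83,15)=(83*31+15)%997=594 [pair 0] h(62,34)=(62*31+34)%997=959 [pair 1] h(61,90)=(61*31+90)%997=984 [pair 2] h(53,53)=(53*31+53)%997=699 [pair 3] -> [594, 959, 984, 699]
  Sibling for proof at L0: 15
L2: h(594,959)=(594*31+959)%997=430 [pair 0] h(984,699)=(984*31+699)%997=296 [pair 1] -> [430, 296]
  Sibling for proof at L1: 959
L3: h(430,296)=(430*31+296)%997=665 [pair 0] -> [665]
  Sibling for proof at L2: 296
Root: 665
Proof path (sibling hashes from leaf to root): [15, 959, 296]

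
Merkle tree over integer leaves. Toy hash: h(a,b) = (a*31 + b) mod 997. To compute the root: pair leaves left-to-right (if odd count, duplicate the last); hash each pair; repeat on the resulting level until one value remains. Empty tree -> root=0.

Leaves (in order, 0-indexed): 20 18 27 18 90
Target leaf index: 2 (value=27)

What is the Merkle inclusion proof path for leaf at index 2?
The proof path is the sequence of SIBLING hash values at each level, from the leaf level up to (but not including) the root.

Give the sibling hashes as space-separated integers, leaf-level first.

Answer: 18 638 436

Derivation:
L0 (leaves): [20, 18, 27, 18, 90], target index=2
L1: h(20,18)=(20*31+18)%997=638 [pair 0] h(27,18)=(27*31+18)%997=855 [pair 1] h(90,90)=(90*31+90)%997=886 [pair 2] -> [638, 855, 886]
  Sibling for proof at L0: 18
L2: h(638,855)=(638*31+855)%997=693 [pair 0] h(886,886)=(886*31+886)%997=436 [pair 1] -> [693, 436]
  Sibling for proof at L1: 638
L3: h(693,436)=(693*31+436)%997=982 [pair 0] -> [982]
  Sibling for proof at L2: 436
Root: 982
Proof path (sibling hashes from leaf to root): [18, 638, 436]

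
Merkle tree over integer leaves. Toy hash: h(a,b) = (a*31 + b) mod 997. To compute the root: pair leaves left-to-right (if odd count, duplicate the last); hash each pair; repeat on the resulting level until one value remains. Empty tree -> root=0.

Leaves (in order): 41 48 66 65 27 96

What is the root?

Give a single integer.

L0: [41, 48, 66, 65, 27, 96]
L1: h(41,48)=(41*31+48)%997=322 h(66,65)=(66*31+65)%997=117 h(27,96)=(27*31+96)%997=933 -> [322, 117, 933]
L2: h(322,117)=(322*31+117)%997=129 h(933,933)=(933*31+933)%997=943 -> [129, 943]
L3: h(129,943)=(129*31+943)%997=954 -> [954]

Answer: 954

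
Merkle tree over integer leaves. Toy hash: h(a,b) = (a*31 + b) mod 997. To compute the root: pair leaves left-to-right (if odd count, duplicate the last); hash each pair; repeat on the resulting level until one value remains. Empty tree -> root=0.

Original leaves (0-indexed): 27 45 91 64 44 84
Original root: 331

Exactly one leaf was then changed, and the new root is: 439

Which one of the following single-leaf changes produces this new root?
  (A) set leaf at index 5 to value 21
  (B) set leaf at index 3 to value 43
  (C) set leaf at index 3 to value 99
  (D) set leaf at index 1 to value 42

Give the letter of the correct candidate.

Answer: D

Derivation:
Original leaves: [27, 45, 91, 64, 44, 84]
Target new root: 439
Try each candidate change and compute the resulting root:
Candidate A: set leaf[5] = 21 -> leaves = [27, 45, 91, 64, 44, 21]
  L0: [27, 45, 91, 64, 44, 21]
  L1: h(27,45)=(27*31+45)%997=882 h(91,64)=(91*31+64)%997=891 h(44,21)=(44*31+21)%997=388 -> [882, 891, 388]
  L2: h(882,891)=(882*31+891)%997=317 h(388,388)=(388*31+388)%997=452 -> [317, 452]
  L3: h(317,452)=(317*31+452)%997=309 -> [309]
  root = 309 != target 439
Candidate B: set leaf[3] = 43 -> leaves = [27, 45, 91, 43, 44, 84]
  L0: [27, 45, 91, 43, 44, 84]
  L1: h(27,45)=(27*31+45)%997=882 h(91,43)=(91*31+43)%997=870 h(44,84)=(44*31+84)%997=451 -> [882, 870, 451]
  L2: h(882,870)=(882*31+870)%997=296 h(451,451)=(451*31+451)%997=474 -> [296, 474]
  L3: h(296,474)=(296*31+474)%997=677 -> [677]
  root = 677 != target 439
Candidate C: set leaf[3] = 99 -> leaves = [27, 45, 91, 99, 44, 84]
  L0: [27, 45, 91, 99, 44, 84]
  L1: h(27,45)=(27*31+45)%997=882 h(91,99)=(91*31+99)%997=926 h(44,84)=(44*31+84)%997=451 -> [882, 926, 451]
  L2: h(882,926)=(882*31+926)%997=352 h(451,451)=(451*31+451)%997=474 -> [352, 474]
  L3: h(352,474)=(352*31+474)%997=419 -> [419]
  root = 419 != target 439
Candidate D: set leaf[1] = 42 -> leaves = [27, 42, 91, 64, 44, 84]
  L0: [27, 42, 91, 64, 44, 84]
  L1: h(27,42)=(27*31+42)%997=879 h(91,64)=(91*31+64)%997=891 h(44,84)=(44*31+84)%997=451 -> [879, 891, 451]
  L2: h(879,891)=(879*31+891)%997=224 h(451,451)=(451*31+451)%997=474 -> [224, 474]
  L3: h(224,474)=(224*31+474)%997=439 -> [439]
  root = 439 == target 439  ** MATCH **
Candidate D produces the target root.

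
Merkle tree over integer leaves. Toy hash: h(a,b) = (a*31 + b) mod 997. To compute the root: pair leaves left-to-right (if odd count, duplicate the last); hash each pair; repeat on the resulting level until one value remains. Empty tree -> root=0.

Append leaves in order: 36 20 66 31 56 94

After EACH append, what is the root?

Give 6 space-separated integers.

After append 36 (leaves=[36]):
  L0: [36]
  root=36
After append 20 (leaves=[36, 20]):
  L0: [36, 20]
  L1: h(36,20)=(36*31+20)%997=139 -> [139]
  root=139
After append 66 (leaves=[36, 20, 66]):
  L0: [36, 20, 66]
  L1: h(36,20)=(36*31+20)%997=139 h(66,66)=(66*31+66)%997=118 -> [139, 118]
  L2: h(139,118)=(139*31+118)%997=439 -> [439]
  root=439
After append 31 (leaves=[36, 20, 66, 31]):
  L0: [36, 20, 66, 31]
  L1: h(36,20)=(36*31+20)%997=139 h(66,31)=(66*31+31)%997=83 -> [139, 83]
  L2: h(139,83)=(139*31+83)%997=404 -> [404]
  root=404
After append 56 (leaves=[36, 20, 66, 31, 56]):
  L0: [36, 20, 66, 31, 56]
  L1: h(36,20)=(36*31+20)%997=139 h(66,31)=(66*31+31)%997=83 h(56,56)=(56*31+56)%997=795 -> [139, 83, 795]
  L2: h(139,83)=(139*31+83)%997=404 h(795,795)=(795*31+795)%997=515 -> [404, 515]
  L3: h(404,515)=(404*31+515)%997=78 -> [78]
  root=78
After append 94 (leaves=[36, 20, 66, 31, 56, 94]):
  L0: [36, 20, 66, 31, 56, 94]
  L1: h(36,20)=(36*31+20)%997=139 h(66,31)=(66*31+31)%997=83 h(56,94)=(56*31+94)%997=833 -> [139, 83, 833]
  L2: h(139,83)=(139*31+83)%997=404 h(833,833)=(833*31+833)%997=734 -> [404, 734]
  L3: h(404,734)=(404*31+734)%997=297 -> [297]
  root=297

Answer: 36 139 439 404 78 297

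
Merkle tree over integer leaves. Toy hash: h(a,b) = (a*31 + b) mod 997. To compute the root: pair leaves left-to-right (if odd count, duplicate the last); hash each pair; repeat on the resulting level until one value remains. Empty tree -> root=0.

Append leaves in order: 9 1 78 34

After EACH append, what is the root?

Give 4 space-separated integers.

Answer: 9 280 209 165

Derivation:
After append 9 (leaves=[9]):
  L0: [9]
  root=9
After append 1 (leaves=[9, 1]):
  L0: [9, 1]
  L1: h(9,1)=(9*31+1)%997=280 -> [280]
  root=280
After append 78 (leaves=[9, 1, 78]):
  L0: [9, 1, 78]
  L1: h(9,1)=(9*31+1)%997=280 h(78,78)=(78*31+78)%997=502 -> [280, 502]
  L2: h(280,502)=(280*31+502)%997=209 -> [209]
  root=209
After append 34 (leaves=[9, 1, 78, 34]):
  L0: [9, 1, 78, 34]
  L1: h(9,1)=(9*31+1)%997=280 h(78,34)=(78*31+34)%997=458 -> [280, 458]
  L2: h(280,458)=(280*31+458)%997=165 -> [165]
  root=165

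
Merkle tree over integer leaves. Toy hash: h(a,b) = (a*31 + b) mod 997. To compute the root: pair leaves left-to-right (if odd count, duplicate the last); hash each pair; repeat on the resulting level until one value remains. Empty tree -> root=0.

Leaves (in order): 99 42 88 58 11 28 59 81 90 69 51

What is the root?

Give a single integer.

L0: [99, 42, 88, 58, 11, 28, 59, 81, 90, 69, 51]
L1: h(99,42)=(99*31+42)%997=120 h(88,58)=(88*31+58)%997=792 h(11,28)=(11*31+28)%997=369 h(59,81)=(59*31+81)%997=913 h(90,69)=(90*31+69)%997=865 h(51,51)=(51*31+51)%997=635 -> [120, 792, 369, 913, 865, 635]
L2: h(120,792)=(120*31+792)%997=524 h(369,913)=(369*31+913)%997=388 h(865,635)=(865*31+635)%997=531 -> [524, 388, 531]
L3: h(524,388)=(524*31+388)%997=680 h(531,531)=(531*31+531)%997=43 -> [680, 43]
L4: h(680,43)=(680*31+43)%997=186 -> [186]

Answer: 186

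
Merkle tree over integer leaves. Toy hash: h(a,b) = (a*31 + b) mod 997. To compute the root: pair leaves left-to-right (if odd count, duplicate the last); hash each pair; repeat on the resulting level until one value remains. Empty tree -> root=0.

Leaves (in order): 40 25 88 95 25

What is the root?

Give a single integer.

Answer: 774

Derivation:
L0: [40, 25, 88, 95, 25]
L1: h(40,25)=(40*31+25)%997=268 h(88,95)=(88*31+95)%997=829 h(25,25)=(25*31+25)%997=800 -> [268, 829, 800]
L2: h(268,829)=(268*31+829)%997=164 h(800,800)=(800*31+800)%997=675 -> [164, 675]
L3: h(164,675)=(164*31+675)%997=774 -> [774]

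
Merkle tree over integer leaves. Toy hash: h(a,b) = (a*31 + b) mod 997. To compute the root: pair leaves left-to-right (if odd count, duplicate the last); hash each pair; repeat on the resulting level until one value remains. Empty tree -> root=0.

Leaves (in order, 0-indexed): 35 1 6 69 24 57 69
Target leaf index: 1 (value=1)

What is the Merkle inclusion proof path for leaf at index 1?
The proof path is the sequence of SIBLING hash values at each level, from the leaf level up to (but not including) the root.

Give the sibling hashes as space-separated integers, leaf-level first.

L0 (leaves): [35, 1, 6, 69, 24, 57, 69], target index=1
L1: h(35,1)=(35*31+1)%997=89 [pair 0] h(6,69)=(6*31+69)%997=255 [pair 1] h(24,57)=(24*31+57)%997=801 [pair 2] h(69,69)=(69*31+69)%997=214 [pair 3] -> [89, 255, 801, 214]
  Sibling for proof at L0: 35
L2: h(89,255)=(89*31+255)%997=23 [pair 0] h(801,214)=(801*31+214)%997=120 [pair 1] -> [23, 120]
  Sibling for proof at L1: 255
L3: h(23,120)=(23*31+120)%997=833 [pair 0] -> [833]
  Sibling for proof at L2: 120
Root: 833
Proof path (sibling hashes from leaf to root): [35, 255, 120]

Answer: 35 255 120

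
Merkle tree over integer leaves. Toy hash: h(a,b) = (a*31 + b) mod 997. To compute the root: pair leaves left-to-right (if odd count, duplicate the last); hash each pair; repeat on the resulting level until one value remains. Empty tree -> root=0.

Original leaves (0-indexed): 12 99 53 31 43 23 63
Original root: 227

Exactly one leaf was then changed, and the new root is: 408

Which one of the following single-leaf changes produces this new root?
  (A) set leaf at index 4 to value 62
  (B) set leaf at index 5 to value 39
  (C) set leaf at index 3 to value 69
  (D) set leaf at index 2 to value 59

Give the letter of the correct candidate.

Original leaves: [12, 99, 53, 31, 43, 23, 63]
Target new root: 408
Try each candidate change and compute the resulting root:
Candidate A: set leaf[4] = 62 -> leaves = [12, 99, 53, 31, 62, 23, 63]
  L0: [12, 99, 53, 31, 62, 23, 63]
  L1: h(12,99)=(12*31+99)%997=471 h(53,31)=(53*31+31)%997=677 h(62,23)=(62*31+23)%997=948 h(63,63)=(63*31+63)%997=22 -> [471, 677, 948, 22]
  L2: h(471,677)=(471*31+677)%997=323 h(948,22)=(948*31+22)%997=497 -> [323, 497]
  L3: h(323,497)=(323*31+497)%997=540 -> [540]
  root = 540 != target 408
Candidate B: set leaf[5] = 39 -> leaves = [12, 99, 53, 31, 43, 39, 63]
  L0: [12, 99, 53, 31, 43, 39, 63]
  L1: h(12,99)=(12*31+99)%997=471 h(53,31)=(53*31+31)%997=677 h(43,39)=(43*31+39)%997=375 h(63,63)=(63*31+63)%997=22 -> [471, 677, 375, 22]
  L2: h(471,677)=(471*31+677)%997=323 h(375,22)=(375*31+22)%997=680 -> [323, 680]
  L3: h(323,680)=(323*31+680)%997=723 -> [723]
  root = 723 != target 408
Candidate C: set leaf[3] = 69 -> leaves = [12, 99, 53, 69, 43, 23, 63]
  L0: [12, 99, 53, 69, 43, 23, 63]
  L1: h(12,99)=(12*31+99)%997=471 h(53,69)=(53*31+69)%997=715 h(43,23)=(43*31+23)%997=359 h(63,63)=(63*31+63)%997=22 -> [471, 715, 359, 22]
  L2: h(471,715)=(471*31+715)%997=361 h(359,22)=(359*31+22)%997=184 -> [361, 184]
  L3: h(361,184)=(361*31+184)%997=408 -> [408]
  root = 408 == target 408  ** MATCH **
Candidate D: set leaf[2] = 59 -> leaves = [12, 99, 59, 31, 43, 23, 63]
  L0: [12, 99, 59, 31, 43, 23, 63]
  L1: h(12,99)=(12*31+99)%997=471 h(59,31)=(59*31+31)%997=863 h(43,23)=(43*31+23)%997=359 h(63,63)=(63*31+63)%997=22 -> [471, 863, 359, 22]
  L2: h(471,863)=(471*31+863)%997=509 h(359,22)=(359*31+22)%997=184 -> [509, 184]
  L3: h(509,184)=(509*31+184)%997=11 -> [11]
  root = 11 != target 408
Candidate C produces the target root.

Answer: C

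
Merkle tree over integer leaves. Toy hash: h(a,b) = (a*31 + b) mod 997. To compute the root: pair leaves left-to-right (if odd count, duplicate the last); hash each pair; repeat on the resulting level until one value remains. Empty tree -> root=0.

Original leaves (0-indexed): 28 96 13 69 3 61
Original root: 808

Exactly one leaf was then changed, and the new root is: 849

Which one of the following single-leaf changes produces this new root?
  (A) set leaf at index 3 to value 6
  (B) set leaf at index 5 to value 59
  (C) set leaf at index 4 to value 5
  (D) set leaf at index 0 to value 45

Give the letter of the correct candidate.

Original leaves: [28, 96, 13, 69, 3, 61]
Target new root: 849
Try each candidate change and compute the resulting root:
Candidate A: set leaf[3] = 6 -> leaves = [28, 96, 13, 6, 3, 61]
  L0: [28, 96, 13, 6, 3, 61]
  L1: h(28,96)=(28*31+96)%997=964 h(13,6)=(13*31+6)%997=409 h(3,61)=(3*31+61)%997=154 -> [964, 409, 154]
  L2: h(964,409)=(964*31+409)%997=383 h(154,154)=(154*31+154)%997=940 -> [383, 940]
  L3: h(383,940)=(383*31+940)%997=849 -> [849]
  root = 849 == target 849  ** MATCH **
Candidate B: set leaf[5] = 59 -> leaves = [28, 96, 13, 69, 3, 59]
  L0: [28, 96, 13, 69, 3, 59]
  L1: h(28,96)=(28*31+96)%997=964 h(13,69)=(13*31+69)%997=472 h(3,59)=(3*31+59)%997=152 -> [964, 472, 152]
  L2: h(964,472)=(964*31+472)%997=446 h(152,152)=(152*31+152)%997=876 -> [446, 876]
  L3: h(446,876)=(446*31+876)%997=744 -> [744]
  root = 744 != target 849
Candidate C: set leaf[4] = 5 -> leaves = [28, 96, 13, 69, 5, 61]
  L0: [28, 96, 13, 69, 5, 61]
  L1: h(28,96)=(28*31+96)%997=964 h(13,69)=(13*31+69)%997=472 h(5,61)=(5*31+61)%997=216 -> [964, 472, 216]
  L2: h(964,472)=(964*31+472)%997=446 h(216,216)=(216*31+216)%997=930 -> [446, 930]
  L3: h(446,930)=(446*31+930)%997=798 -> [798]
  root = 798 != target 849
Candidate D: set leaf[0] = 45 -> leaves = [45, 96, 13, 69, 3, 61]
  L0: [45, 96, 13, 69, 3, 61]
  L1: h(45,96)=(45*31+96)%997=494 h(13,69)=(13*31+69)%997=472 h(3,61)=(3*31+61)%997=154 -> [494, 472, 154]
  L2: h(494,472)=(494*31+472)%997=831 h(154,154)=(154*31+154)%997=940 -> [831, 940]
  L3: h(831,940)=(831*31+940)%997=779 -> [779]
  root = 779 != target 849
Candidate A produces the target root.

Answer: A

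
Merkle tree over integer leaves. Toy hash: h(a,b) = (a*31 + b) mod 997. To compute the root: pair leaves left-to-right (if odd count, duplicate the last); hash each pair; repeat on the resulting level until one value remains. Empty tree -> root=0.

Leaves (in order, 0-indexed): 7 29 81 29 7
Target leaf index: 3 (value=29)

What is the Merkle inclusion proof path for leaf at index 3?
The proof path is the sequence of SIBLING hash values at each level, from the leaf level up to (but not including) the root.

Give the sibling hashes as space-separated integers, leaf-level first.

Answer: 81 246 189

Derivation:
L0 (leaves): [7, 29, 81, 29, 7], target index=3
L1: h(7,29)=(7*31+29)%997=246 [pair 0] h(81,29)=(81*31+29)%997=546 [pair 1] h(7,7)=(7*31+7)%997=224 [pair 2] -> [246, 546, 224]
  Sibling for proof at L0: 81
L2: h(246,546)=(246*31+546)%997=196 [pair 0] h(224,224)=(224*31+224)%997=189 [pair 1] -> [196, 189]
  Sibling for proof at L1: 246
L3: h(196,189)=(196*31+189)%997=283 [pair 0] -> [283]
  Sibling for proof at L2: 189
Root: 283
Proof path (sibling hashes from leaf to root): [81, 246, 189]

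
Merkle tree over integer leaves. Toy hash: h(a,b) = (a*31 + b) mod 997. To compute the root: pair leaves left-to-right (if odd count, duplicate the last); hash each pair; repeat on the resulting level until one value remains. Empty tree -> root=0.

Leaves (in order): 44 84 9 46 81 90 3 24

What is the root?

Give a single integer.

Answer: 809

Derivation:
L0: [44, 84, 9, 46, 81, 90, 3, 24]
L1: h(44,84)=(44*31+84)%997=451 h(9,46)=(9*31+46)%997=325 h(81,90)=(81*31+90)%997=607 h(3,24)=(3*31+24)%997=117 -> [451, 325, 607, 117]
L2: h(451,325)=(451*31+325)%997=348 h(607,117)=(607*31+117)%997=988 -> [348, 988]
L3: h(348,988)=(348*31+988)%997=809 -> [809]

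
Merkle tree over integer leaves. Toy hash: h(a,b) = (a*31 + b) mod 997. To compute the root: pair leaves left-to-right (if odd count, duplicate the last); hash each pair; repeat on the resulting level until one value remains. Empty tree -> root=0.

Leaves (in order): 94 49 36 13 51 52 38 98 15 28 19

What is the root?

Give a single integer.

L0: [94, 49, 36, 13, 51, 52, 38, 98, 15, 28, 19]
L1: h(94,49)=(94*31+49)%997=969 h(36,13)=(36*31+13)%997=132 h(51,52)=(51*31+52)%997=636 h(38,98)=(38*31+98)%997=279 h(15,28)=(15*31+28)%997=493 h(19,19)=(19*31+19)%997=608 -> [969, 132, 636, 279, 493, 608]
L2: h(969,132)=(969*31+132)%997=261 h(636,279)=(636*31+279)%997=55 h(493,608)=(493*31+608)%997=936 -> [261, 55, 936]
L3: h(261,55)=(261*31+55)%997=170 h(936,936)=(936*31+936)%997=42 -> [170, 42]
L4: h(170,42)=(170*31+42)%997=327 -> [327]

Answer: 327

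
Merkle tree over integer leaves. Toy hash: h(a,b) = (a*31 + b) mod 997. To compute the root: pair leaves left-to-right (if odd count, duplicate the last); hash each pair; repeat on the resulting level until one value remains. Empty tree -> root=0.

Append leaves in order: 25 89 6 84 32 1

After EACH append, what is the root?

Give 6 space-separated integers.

After append 25 (leaves=[25]):
  L0: [25]
  root=25
After append 89 (leaves=[25, 89]):
  L0: [25, 89]
  L1: h(25,89)=(25*31+89)%997=864 -> [864]
  root=864
After append 6 (leaves=[25, 89, 6]):
  L0: [25, 89, 6]
  L1: h(25,89)=(25*31+89)%997=864 h(6,6)=(6*31+6)%997=192 -> [864, 192]
  L2: h(864,192)=(864*31+192)%997=57 -> [57]
  root=57
After append 84 (leaves=[25, 89, 6, 84]):
  L0: [25, 89, 6, 84]
  L1: h(25,89)=(25*31+89)%997=864 h(6,84)=(6*31+84)%997=270 -> [864, 270]
  L2: h(864,270)=(864*31+270)%997=135 -> [135]
  root=135
After append 32 (leaves=[25, 89, 6, 84, 32]):
  L0: [25, 89, 6, 84, 32]
  L1: h(25,89)=(25*31+89)%997=864 h(6,84)=(6*31+84)%997=270 h(32,32)=(32*31+32)%997=27 -> [864, 270, 27]
  L2: h(864,270)=(864*31+270)%997=135 h(27,27)=(27*31+27)%997=864 -> [135, 864]
  L3: h(135,864)=(135*31+864)%997=64 -> [64]
  root=64
After append 1 (leaves=[25, 89, 6, 84, 32, 1]):
  L0: [25, 89, 6, 84, 32, 1]
  L1: h(25,89)=(25*31+89)%997=864 h(6,84)=(6*31+84)%997=270 h(32,1)=(32*31+1)%997=993 -> [864, 270, 993]
  L2: h(864,270)=(864*31+270)%997=135 h(993,993)=(993*31+993)%997=869 -> [135, 869]
  L3: h(135,869)=(135*31+869)%997=69 -> [69]
  root=69

Answer: 25 864 57 135 64 69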